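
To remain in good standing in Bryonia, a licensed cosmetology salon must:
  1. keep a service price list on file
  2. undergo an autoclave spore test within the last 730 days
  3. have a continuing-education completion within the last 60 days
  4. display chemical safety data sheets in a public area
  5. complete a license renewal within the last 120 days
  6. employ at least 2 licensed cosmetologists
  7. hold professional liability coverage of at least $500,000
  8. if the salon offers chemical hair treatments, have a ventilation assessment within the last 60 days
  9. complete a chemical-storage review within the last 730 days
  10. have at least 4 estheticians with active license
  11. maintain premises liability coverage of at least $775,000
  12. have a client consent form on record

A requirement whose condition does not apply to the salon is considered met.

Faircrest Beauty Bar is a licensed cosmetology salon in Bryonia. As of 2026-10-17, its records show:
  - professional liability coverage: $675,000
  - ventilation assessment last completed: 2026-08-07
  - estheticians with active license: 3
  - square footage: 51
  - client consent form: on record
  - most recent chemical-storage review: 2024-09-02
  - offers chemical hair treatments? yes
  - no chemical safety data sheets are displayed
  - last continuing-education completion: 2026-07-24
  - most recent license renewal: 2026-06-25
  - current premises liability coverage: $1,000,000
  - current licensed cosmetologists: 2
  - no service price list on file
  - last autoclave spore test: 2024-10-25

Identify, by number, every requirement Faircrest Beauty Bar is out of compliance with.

1. service price list absent → not met
2. autoclave spore test 722 days ago vs limit 730 → met
3. continuing-education completion 85 days ago vs limit 60 → not met
4. chemical safety data sheets absent → not met
5. license renewal 114 days ago vs limit 120 → met
6. licensed cosmetologists 2 ≥ 2 → met
7. professional liability coverage $675,000 ≥ $500,000 → met
8. condition 'offers chemical hair treatments' holds; ventilation assessment 71 days ago vs limit 60 → not met
9. chemical-storage review 775 days ago vs limit 730 → not met
10. estheticians with active license 3 < 4 → not met
11. premises liability coverage $1,000,000 ≥ $775,000 → met
12. client consent form present → met
Not met: 1, 3, 4, 8, 9, 10

1, 3, 4, 8, 9, 10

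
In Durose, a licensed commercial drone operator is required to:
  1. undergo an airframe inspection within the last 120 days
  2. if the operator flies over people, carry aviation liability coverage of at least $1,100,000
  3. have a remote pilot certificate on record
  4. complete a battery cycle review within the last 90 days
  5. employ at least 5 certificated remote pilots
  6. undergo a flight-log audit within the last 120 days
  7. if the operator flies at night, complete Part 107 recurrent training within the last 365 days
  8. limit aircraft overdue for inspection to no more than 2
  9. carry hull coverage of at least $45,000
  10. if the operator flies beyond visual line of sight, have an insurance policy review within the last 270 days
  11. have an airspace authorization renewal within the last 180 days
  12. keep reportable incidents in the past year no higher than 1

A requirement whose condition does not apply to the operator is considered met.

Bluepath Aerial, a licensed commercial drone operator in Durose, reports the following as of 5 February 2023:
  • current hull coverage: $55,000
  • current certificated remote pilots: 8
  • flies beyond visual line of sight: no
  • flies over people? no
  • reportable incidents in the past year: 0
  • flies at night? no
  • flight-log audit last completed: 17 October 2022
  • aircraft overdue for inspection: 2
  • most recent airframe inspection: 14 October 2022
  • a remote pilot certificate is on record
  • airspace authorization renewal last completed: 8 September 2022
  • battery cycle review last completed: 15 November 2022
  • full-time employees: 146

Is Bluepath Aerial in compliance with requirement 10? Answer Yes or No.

Yes

10. condition 'flies beyond visual line of sight' does not hold → requirement n/a → met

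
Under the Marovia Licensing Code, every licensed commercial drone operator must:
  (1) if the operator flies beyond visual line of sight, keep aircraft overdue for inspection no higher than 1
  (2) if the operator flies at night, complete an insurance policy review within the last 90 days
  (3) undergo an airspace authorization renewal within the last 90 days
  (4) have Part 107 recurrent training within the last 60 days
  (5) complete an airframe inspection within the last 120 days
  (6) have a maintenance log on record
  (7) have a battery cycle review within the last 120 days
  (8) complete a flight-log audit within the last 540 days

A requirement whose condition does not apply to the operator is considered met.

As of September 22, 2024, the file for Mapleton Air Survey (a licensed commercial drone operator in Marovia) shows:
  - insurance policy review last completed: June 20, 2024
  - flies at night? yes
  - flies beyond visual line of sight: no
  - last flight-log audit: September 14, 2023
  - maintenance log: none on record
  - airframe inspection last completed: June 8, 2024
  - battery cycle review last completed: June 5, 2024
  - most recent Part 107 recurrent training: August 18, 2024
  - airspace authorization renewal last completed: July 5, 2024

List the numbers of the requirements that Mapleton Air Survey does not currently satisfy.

2, 6

1. condition 'flies beyond visual line of sight' does not hold → requirement n/a → met
2. condition 'flies at night' holds; insurance policy review 94 days ago vs limit 90 → not met
3. airspace authorization renewal 79 days ago vs limit 90 → met
4. Part 107 recurrent training 35 days ago vs limit 60 → met
5. airframe inspection 106 days ago vs limit 120 → met
6. maintenance log absent → not met
7. battery cycle review 109 days ago vs limit 120 → met
8. flight-log audit 374 days ago vs limit 540 → met
Not met: 2, 6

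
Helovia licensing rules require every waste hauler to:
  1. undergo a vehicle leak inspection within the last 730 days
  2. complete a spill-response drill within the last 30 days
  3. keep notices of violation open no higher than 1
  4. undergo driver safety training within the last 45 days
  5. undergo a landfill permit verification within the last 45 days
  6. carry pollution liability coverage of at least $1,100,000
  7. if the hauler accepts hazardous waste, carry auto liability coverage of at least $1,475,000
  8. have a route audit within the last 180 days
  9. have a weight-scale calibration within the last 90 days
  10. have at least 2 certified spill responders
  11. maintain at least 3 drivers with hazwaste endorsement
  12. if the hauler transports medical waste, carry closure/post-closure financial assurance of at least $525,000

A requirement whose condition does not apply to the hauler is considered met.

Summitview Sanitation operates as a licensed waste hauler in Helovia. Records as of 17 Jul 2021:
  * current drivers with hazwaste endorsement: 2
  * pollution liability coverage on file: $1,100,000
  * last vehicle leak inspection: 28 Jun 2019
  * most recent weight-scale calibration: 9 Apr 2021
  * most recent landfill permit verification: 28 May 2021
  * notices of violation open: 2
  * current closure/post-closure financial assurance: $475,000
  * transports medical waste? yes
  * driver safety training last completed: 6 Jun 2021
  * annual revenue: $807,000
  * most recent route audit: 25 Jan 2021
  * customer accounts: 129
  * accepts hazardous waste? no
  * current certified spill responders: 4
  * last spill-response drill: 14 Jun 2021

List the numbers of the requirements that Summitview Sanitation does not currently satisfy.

1. vehicle leak inspection 750 days ago vs limit 730 → not met
2. spill-response drill 33 days ago vs limit 30 → not met
3. notices of violation open 2 > 1 → not met
4. driver safety training 41 days ago vs limit 45 → met
5. landfill permit verification 50 days ago vs limit 45 → not met
6. pollution liability coverage $1,100,000 ≥ $1,100,000 → met
7. condition 'accepts hazardous waste' does not hold → requirement n/a → met
8. route audit 173 days ago vs limit 180 → met
9. weight-scale calibration 99 days ago vs limit 90 → not met
10. certified spill responders 4 ≥ 2 → met
11. drivers with hazwaste endorsement 2 < 3 → not met
12. condition 'transports medical waste' holds; closure/post-closure financial assurance $475,000 < $525,000 → not met
Not met: 1, 2, 3, 5, 9, 11, 12

1, 2, 3, 5, 9, 11, 12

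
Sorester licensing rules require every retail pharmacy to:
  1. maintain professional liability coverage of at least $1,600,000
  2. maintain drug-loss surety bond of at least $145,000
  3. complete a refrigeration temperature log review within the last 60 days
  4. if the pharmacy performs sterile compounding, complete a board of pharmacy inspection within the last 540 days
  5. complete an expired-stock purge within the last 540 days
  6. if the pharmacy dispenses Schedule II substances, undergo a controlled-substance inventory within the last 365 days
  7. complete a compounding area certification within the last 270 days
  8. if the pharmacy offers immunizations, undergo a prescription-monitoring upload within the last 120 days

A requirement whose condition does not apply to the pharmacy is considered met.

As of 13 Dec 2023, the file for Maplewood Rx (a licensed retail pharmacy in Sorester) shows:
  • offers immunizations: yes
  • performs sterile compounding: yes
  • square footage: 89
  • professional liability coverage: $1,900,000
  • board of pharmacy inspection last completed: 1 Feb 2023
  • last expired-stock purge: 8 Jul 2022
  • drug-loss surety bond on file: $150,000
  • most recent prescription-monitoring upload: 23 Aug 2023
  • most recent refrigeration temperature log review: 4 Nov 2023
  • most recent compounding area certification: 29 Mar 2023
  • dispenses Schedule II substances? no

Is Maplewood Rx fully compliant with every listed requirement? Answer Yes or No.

1. professional liability coverage $1,900,000 ≥ $1,600,000 → met
2. drug-loss surety bond $150,000 ≥ $145,000 → met
3. refrigeration temperature log review 39 days ago vs limit 60 → met
4. condition 'performs sterile compounding' holds; board of pharmacy inspection 315 days ago vs limit 540 → met
5. expired-stock purge 523 days ago vs limit 540 → met
6. condition 'dispenses Schedule II substances' does not hold → requirement n/a → met
7. compounding area certification 259 days ago vs limit 270 → met
8. condition 'offers immunizations' holds; prescription-monitoring upload 112 days ago vs limit 120 → met
All met.

Yes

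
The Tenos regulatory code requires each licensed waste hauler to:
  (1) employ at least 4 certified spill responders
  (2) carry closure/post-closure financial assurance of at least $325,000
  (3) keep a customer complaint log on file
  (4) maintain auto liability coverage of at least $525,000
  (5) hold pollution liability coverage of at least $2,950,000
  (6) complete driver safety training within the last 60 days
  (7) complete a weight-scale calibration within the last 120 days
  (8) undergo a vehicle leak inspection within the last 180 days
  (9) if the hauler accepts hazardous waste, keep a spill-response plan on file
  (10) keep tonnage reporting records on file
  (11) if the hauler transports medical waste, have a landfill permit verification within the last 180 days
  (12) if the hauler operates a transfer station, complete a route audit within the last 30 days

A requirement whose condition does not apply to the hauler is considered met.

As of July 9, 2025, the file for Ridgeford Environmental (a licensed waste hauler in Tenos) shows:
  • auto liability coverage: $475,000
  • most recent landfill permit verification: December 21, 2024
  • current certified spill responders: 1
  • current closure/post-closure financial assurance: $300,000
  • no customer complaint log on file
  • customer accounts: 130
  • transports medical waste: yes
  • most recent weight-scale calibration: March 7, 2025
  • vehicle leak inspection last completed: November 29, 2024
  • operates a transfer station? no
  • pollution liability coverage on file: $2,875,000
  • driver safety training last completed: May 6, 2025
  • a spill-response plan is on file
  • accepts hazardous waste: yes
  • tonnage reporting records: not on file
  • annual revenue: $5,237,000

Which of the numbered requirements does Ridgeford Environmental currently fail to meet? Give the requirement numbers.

1. certified spill responders 1 < 4 → not met
2. closure/post-closure financial assurance $300,000 < $325,000 → not met
3. customer complaint log absent → not met
4. auto liability coverage $475,000 < $525,000 → not met
5. pollution liability coverage $2,875,000 < $2,950,000 → not met
6. driver safety training 64 days ago vs limit 60 → not met
7. weight-scale calibration 124 days ago vs limit 120 → not met
8. vehicle leak inspection 222 days ago vs limit 180 → not met
9. condition 'accepts hazardous waste' holds; spill-response plan present → met
10. tonnage reporting records absent → not met
11. condition 'transports medical waste' holds; landfill permit verification 200 days ago vs limit 180 → not met
12. condition 'operates a transfer station' does not hold → requirement n/a → met
Not met: 1, 2, 3, 4, 5, 6, 7, 8, 10, 11

1, 2, 3, 4, 5, 6, 7, 8, 10, 11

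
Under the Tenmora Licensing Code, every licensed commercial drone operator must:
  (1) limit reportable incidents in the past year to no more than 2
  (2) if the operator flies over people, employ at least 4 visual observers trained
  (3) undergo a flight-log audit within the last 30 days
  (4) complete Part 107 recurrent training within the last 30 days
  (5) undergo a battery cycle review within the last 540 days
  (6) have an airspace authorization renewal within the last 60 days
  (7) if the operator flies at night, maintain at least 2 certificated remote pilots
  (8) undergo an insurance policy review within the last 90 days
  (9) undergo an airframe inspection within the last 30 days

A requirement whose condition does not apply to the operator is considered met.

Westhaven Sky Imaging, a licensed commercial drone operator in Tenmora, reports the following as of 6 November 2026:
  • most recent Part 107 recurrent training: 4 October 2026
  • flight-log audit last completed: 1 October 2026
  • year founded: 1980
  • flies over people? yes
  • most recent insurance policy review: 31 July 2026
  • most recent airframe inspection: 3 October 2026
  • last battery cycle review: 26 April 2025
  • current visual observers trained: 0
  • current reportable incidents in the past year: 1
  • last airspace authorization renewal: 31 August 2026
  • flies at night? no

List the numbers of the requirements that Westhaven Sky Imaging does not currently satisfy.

2, 3, 4, 5, 6, 8, 9

1. reportable incidents in the past year 1 ≤ 2 → met
2. condition 'flies over people' holds; visual observers trained 0 < 4 → not met
3. flight-log audit 36 days ago vs limit 30 → not met
4. Part 107 recurrent training 33 days ago vs limit 30 → not met
5. battery cycle review 559 days ago vs limit 540 → not met
6. airspace authorization renewal 67 days ago vs limit 60 → not met
7. condition 'flies at night' does not hold → requirement n/a → met
8. insurance policy review 98 days ago vs limit 90 → not met
9. airframe inspection 34 days ago vs limit 30 → not met
Not met: 2, 3, 4, 5, 6, 8, 9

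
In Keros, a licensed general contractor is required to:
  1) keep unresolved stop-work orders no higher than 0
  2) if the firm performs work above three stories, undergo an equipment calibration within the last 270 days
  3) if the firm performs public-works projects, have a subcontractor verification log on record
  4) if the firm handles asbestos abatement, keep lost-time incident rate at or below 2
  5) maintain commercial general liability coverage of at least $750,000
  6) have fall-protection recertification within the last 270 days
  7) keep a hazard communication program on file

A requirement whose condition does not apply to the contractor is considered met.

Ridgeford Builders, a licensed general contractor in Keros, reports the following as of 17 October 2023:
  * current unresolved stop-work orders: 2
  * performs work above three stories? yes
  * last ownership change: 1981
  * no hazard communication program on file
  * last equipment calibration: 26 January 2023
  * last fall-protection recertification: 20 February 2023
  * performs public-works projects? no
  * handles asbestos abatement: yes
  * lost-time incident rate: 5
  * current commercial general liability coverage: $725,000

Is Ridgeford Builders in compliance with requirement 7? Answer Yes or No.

No

7. hazard communication program absent → not met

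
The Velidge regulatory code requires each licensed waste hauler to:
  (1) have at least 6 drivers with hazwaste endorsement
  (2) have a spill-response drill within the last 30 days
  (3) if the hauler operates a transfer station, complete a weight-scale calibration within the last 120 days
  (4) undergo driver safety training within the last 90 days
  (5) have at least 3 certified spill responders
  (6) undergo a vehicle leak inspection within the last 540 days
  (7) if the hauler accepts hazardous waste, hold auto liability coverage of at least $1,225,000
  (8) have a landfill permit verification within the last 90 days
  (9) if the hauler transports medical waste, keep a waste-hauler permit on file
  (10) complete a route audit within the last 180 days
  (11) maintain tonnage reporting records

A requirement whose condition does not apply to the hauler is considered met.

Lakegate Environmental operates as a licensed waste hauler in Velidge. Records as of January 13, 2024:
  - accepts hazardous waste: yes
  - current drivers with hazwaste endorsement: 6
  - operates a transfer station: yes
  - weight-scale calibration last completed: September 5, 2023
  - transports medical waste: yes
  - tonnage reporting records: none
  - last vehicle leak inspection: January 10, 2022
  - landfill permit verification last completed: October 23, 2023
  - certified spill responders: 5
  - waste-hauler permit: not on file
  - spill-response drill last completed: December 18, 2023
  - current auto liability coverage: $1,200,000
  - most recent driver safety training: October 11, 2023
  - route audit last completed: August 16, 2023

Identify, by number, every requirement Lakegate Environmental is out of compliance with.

1. drivers with hazwaste endorsement 6 ≥ 6 → met
2. spill-response drill 26 days ago vs limit 30 → met
3. condition 'operates a transfer station' holds; weight-scale calibration 130 days ago vs limit 120 → not met
4. driver safety training 94 days ago vs limit 90 → not met
5. certified spill responders 5 ≥ 3 → met
6. vehicle leak inspection 733 days ago vs limit 540 → not met
7. condition 'accepts hazardous waste' holds; auto liability coverage $1,200,000 < $1,225,000 → not met
8. landfill permit verification 82 days ago vs limit 90 → met
9. condition 'transports medical waste' holds; waste-hauler permit absent → not met
10. route audit 150 days ago vs limit 180 → met
11. tonnage reporting records absent → not met
Not met: 3, 4, 6, 7, 9, 11

3, 4, 6, 7, 9, 11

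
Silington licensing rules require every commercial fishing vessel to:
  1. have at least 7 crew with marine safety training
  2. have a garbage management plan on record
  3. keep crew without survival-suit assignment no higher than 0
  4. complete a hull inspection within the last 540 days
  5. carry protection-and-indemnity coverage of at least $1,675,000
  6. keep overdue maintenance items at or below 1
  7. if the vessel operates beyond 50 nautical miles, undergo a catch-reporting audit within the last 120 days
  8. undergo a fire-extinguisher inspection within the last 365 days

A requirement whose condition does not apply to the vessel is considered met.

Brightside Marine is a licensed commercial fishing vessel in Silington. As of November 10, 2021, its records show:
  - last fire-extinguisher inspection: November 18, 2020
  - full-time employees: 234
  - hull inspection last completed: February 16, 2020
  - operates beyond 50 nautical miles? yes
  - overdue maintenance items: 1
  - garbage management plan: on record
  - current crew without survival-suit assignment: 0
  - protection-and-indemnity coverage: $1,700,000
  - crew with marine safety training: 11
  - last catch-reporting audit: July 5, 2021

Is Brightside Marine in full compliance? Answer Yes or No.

No

1. crew with marine safety training 11 ≥ 7 → met
2. garbage management plan present → met
3. crew without survival-suit assignment 0 ≤ 0 → met
4. hull inspection 633 days ago vs limit 540 → not met
5. protection-and-indemnity coverage $1,700,000 ≥ $1,675,000 → met
6. overdue maintenance items 1 ≤ 1 → met
7. condition 'operates beyond 50 nautical miles' holds; catch-reporting audit 128 days ago vs limit 120 → not met
8. fire-extinguisher inspection 357 days ago vs limit 365 → met
Not met: 4, 7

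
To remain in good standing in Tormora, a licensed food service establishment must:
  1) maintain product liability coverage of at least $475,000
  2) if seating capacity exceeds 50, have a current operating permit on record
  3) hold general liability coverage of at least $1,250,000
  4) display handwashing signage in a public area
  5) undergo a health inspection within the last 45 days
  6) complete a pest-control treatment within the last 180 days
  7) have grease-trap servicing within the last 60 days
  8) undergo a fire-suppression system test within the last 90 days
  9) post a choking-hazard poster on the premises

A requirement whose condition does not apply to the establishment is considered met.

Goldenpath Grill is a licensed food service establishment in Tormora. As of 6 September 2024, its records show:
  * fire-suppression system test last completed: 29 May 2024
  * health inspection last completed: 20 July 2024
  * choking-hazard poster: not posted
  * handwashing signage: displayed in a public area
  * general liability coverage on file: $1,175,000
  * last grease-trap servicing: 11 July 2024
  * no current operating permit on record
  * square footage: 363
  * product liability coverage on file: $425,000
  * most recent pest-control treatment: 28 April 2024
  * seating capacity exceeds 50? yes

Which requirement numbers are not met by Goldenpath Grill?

1. product liability coverage $425,000 < $475,000 → not met
2. condition 'seating capacity exceeds 50' holds; current operating permit absent → not met
3. general liability coverage $1,175,000 < $1,250,000 → not met
4. handwashing signage present → met
5. health inspection 48 days ago vs limit 45 → not met
6. pest-control treatment 131 days ago vs limit 180 → met
7. grease-trap servicing 57 days ago vs limit 60 → met
8. fire-suppression system test 100 days ago vs limit 90 → not met
9. choking-hazard poster absent → not met
Not met: 1, 2, 3, 5, 8, 9

1, 2, 3, 5, 8, 9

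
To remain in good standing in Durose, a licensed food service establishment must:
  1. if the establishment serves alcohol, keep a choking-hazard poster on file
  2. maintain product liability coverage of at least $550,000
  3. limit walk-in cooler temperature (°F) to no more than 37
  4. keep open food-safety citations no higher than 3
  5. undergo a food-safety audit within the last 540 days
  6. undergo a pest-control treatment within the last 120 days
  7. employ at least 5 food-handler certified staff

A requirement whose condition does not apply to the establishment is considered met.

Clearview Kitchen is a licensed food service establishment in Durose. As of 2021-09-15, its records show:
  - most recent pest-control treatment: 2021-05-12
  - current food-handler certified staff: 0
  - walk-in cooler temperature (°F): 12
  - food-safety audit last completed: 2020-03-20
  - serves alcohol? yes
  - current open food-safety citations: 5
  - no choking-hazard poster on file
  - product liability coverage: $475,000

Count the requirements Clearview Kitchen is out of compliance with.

1. condition 'serves alcohol' holds; choking-hazard poster absent → not met
2. product liability coverage $475,000 < $550,000 → not met
3. walk-in cooler temperature (°F) 12 ≤ 37 → met
4. open food-safety citations 5 > 3 → not met
5. food-safety audit 544 days ago vs limit 540 → not met
6. pest-control treatment 126 days ago vs limit 120 → not met
7. food-handler certified staff 0 < 5 → not met
Not met: 6 of 7

6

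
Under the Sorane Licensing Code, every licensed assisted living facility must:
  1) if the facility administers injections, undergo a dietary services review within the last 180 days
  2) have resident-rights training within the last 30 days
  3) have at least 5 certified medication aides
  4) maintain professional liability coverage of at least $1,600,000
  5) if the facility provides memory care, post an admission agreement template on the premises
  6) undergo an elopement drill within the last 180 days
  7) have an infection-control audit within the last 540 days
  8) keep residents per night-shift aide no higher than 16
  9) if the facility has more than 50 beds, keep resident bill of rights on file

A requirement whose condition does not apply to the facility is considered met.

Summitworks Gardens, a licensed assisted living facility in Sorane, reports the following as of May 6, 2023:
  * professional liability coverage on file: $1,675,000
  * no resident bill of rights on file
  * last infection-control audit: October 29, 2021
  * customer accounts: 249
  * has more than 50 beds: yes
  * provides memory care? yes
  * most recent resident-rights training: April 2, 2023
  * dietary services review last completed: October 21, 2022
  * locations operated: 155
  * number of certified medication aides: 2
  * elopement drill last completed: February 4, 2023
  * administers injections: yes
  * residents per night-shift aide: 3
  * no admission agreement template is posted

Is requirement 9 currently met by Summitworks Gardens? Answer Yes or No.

No

9. condition 'has more than 50 beds' holds; resident bill of rights absent → not met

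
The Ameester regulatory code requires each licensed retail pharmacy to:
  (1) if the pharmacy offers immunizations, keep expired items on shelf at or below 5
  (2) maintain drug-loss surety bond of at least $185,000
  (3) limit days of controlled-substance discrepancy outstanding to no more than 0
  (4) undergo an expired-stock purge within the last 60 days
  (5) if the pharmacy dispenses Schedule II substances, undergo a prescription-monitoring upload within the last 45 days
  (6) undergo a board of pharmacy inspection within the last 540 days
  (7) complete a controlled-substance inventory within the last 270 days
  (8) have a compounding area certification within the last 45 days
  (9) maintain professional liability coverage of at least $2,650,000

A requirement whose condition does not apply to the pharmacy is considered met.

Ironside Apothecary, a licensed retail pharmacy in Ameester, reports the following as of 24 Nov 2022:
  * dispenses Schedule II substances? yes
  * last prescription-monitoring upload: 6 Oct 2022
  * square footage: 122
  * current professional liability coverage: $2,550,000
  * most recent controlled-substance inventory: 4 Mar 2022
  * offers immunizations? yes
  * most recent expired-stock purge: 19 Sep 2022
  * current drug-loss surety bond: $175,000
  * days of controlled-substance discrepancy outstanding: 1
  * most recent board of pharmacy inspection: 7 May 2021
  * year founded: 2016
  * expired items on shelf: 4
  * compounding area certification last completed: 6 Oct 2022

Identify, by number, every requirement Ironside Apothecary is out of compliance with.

2, 3, 4, 5, 6, 8, 9

1. condition 'offers immunizations' holds; expired items on shelf 4 ≤ 5 → met
2. drug-loss surety bond $175,000 < $185,000 → not met
3. days of controlled-substance discrepancy outstanding 1 > 0 → not met
4. expired-stock purge 66 days ago vs limit 60 → not met
5. condition 'dispenses Schedule II substances' holds; prescription-monitoring upload 49 days ago vs limit 45 → not met
6. board of pharmacy inspection 566 days ago vs limit 540 → not met
7. controlled-substance inventory 265 days ago vs limit 270 → met
8. compounding area certification 49 days ago vs limit 45 → not met
9. professional liability coverage $2,550,000 < $2,650,000 → not met
Not met: 2, 3, 4, 5, 6, 8, 9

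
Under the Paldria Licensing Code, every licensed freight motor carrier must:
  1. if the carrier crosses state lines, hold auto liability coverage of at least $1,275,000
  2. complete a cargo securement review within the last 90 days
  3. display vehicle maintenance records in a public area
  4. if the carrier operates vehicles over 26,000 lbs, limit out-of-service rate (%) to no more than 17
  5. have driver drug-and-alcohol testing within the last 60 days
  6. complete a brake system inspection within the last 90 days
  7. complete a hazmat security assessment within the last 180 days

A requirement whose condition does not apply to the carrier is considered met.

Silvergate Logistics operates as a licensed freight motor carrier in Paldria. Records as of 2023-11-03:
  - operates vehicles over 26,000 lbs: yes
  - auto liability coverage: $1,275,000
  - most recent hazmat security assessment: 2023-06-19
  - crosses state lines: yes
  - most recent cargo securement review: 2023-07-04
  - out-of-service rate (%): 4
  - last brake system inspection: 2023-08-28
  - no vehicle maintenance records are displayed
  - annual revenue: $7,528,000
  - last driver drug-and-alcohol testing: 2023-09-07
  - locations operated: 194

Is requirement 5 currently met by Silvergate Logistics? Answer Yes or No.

5. driver drug-and-alcohol testing 57 days ago vs limit 60 → met

Yes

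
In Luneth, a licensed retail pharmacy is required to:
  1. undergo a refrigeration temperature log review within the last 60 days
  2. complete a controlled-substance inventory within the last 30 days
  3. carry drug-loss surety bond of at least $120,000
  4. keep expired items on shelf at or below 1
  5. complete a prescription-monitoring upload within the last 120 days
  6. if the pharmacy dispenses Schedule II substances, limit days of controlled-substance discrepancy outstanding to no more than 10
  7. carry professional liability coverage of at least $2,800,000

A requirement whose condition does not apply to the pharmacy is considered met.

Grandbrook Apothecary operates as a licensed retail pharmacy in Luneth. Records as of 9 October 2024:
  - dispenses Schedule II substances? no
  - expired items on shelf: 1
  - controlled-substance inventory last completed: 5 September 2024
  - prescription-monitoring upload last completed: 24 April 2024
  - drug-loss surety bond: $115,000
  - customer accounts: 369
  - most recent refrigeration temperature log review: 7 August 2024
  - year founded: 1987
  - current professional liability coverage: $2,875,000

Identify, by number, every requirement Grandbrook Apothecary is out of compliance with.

1. refrigeration temperature log review 63 days ago vs limit 60 → not met
2. controlled-substance inventory 34 days ago vs limit 30 → not met
3. drug-loss surety bond $115,000 < $120,000 → not met
4. expired items on shelf 1 ≤ 1 → met
5. prescription-monitoring upload 168 days ago vs limit 120 → not met
6. condition 'dispenses Schedule II substances' does not hold → requirement n/a → met
7. professional liability coverage $2,875,000 ≥ $2,800,000 → met
Not met: 1, 2, 3, 5

1, 2, 3, 5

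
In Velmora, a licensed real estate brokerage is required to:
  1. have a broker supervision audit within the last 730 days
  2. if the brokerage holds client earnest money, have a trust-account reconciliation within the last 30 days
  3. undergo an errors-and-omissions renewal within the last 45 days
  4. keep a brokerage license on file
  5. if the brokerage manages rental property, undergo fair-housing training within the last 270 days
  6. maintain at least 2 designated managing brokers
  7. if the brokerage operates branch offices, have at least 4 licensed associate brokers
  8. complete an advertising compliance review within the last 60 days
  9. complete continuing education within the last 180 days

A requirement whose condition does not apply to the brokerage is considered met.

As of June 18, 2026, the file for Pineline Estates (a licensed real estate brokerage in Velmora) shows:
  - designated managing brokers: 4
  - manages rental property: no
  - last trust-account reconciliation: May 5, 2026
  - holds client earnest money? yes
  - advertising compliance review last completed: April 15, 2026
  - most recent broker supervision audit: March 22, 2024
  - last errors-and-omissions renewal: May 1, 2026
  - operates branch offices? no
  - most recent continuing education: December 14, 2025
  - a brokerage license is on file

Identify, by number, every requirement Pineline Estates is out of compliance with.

1, 2, 3, 8, 9

1. broker supervision audit 818 days ago vs limit 730 → not met
2. condition 'holds client earnest money' holds; trust-account reconciliation 44 days ago vs limit 30 → not met
3. errors-and-omissions renewal 48 days ago vs limit 45 → not met
4. brokerage license present → met
5. condition 'manages rental property' does not hold → requirement n/a → met
6. designated managing brokers 4 ≥ 2 → met
7. condition 'operates branch offices' does not hold → requirement n/a → met
8. advertising compliance review 64 days ago vs limit 60 → not met
9. continuing education 186 days ago vs limit 180 → not met
Not met: 1, 2, 3, 8, 9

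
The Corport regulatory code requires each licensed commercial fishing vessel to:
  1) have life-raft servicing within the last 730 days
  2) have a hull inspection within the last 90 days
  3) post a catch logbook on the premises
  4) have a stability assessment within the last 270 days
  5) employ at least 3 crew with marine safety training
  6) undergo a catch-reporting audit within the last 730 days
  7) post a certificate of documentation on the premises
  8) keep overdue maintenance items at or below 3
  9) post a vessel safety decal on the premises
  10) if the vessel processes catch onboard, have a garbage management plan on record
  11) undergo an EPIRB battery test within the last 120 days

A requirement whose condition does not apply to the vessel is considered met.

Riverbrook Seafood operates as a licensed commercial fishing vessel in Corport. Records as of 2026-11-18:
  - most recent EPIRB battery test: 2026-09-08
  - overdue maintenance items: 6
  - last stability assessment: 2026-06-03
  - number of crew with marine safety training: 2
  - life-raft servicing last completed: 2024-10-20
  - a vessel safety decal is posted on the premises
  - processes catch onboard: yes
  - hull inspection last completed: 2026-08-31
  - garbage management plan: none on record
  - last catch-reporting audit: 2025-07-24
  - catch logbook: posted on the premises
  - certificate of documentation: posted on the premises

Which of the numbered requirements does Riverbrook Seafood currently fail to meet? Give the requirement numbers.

1. life-raft servicing 759 days ago vs limit 730 → not met
2. hull inspection 79 days ago vs limit 90 → met
3. catch logbook present → met
4. stability assessment 168 days ago vs limit 270 → met
5. crew with marine safety training 2 < 3 → not met
6. catch-reporting audit 482 days ago vs limit 730 → met
7. certificate of documentation present → met
8. overdue maintenance items 6 > 3 → not met
9. vessel safety decal present → met
10. condition 'processes catch onboard' holds; garbage management plan absent → not met
11. EPIRB battery test 71 days ago vs limit 120 → met
Not met: 1, 5, 8, 10

1, 5, 8, 10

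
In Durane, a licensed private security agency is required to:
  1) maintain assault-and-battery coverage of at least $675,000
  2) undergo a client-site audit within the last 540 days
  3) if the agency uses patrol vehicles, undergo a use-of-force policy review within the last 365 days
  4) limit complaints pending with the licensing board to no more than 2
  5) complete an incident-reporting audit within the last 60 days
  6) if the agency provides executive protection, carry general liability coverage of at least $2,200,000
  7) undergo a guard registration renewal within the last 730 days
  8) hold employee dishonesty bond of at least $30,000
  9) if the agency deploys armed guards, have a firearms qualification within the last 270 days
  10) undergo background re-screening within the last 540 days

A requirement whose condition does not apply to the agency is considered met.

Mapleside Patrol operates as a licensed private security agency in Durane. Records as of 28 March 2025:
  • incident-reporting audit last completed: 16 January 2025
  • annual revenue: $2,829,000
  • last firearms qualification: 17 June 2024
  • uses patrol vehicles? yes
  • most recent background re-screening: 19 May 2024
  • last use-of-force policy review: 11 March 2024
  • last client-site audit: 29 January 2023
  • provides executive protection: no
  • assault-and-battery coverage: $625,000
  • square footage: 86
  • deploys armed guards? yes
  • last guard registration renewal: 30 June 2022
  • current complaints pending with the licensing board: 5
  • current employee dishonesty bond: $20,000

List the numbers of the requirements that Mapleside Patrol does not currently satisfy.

1, 2, 3, 4, 5, 7, 8, 9

1. assault-and-battery coverage $625,000 < $675,000 → not met
2. client-site audit 789 days ago vs limit 540 → not met
3. condition 'uses patrol vehicles' holds; use-of-force policy review 382 days ago vs limit 365 → not met
4. complaints pending with the licensing board 5 > 2 → not met
5. incident-reporting audit 71 days ago vs limit 60 → not met
6. condition 'provides executive protection' does not hold → requirement n/a → met
7. guard registration renewal 1002 days ago vs limit 730 → not met
8. employee dishonesty bond $20,000 < $30,000 → not met
9. condition 'deploys armed guards' holds; firearms qualification 284 days ago vs limit 270 → not met
10. background re-screening 313 days ago vs limit 540 → met
Not met: 1, 2, 3, 4, 5, 7, 8, 9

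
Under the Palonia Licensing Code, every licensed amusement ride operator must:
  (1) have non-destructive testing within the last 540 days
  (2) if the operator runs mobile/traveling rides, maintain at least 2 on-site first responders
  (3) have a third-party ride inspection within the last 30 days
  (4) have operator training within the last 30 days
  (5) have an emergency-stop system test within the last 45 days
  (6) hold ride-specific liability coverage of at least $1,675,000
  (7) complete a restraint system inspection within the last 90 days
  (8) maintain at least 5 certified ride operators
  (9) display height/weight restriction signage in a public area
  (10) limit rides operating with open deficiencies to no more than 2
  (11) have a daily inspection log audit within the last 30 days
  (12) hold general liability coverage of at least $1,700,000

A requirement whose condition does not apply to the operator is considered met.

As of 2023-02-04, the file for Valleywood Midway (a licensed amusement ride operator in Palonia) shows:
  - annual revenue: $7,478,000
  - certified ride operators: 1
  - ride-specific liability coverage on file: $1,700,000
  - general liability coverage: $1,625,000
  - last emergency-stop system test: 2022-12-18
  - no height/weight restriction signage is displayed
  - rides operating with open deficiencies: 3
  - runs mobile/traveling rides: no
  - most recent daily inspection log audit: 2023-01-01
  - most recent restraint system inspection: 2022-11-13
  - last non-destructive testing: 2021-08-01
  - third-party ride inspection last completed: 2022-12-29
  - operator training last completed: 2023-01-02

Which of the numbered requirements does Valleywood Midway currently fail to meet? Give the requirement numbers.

1. non-destructive testing 552 days ago vs limit 540 → not met
2. condition 'runs mobile/traveling rides' does not hold → requirement n/a → met
3. third-party ride inspection 37 days ago vs limit 30 → not met
4. operator training 33 days ago vs limit 30 → not met
5. emergency-stop system test 48 days ago vs limit 45 → not met
6. ride-specific liability coverage $1,700,000 ≥ $1,675,000 → met
7. restraint system inspection 83 days ago vs limit 90 → met
8. certified ride operators 1 < 5 → not met
9. height/weight restriction signage absent → not met
10. rides operating with open deficiencies 3 > 2 → not met
11. daily inspection log audit 34 days ago vs limit 30 → not met
12. general liability coverage $1,625,000 < $1,700,000 → not met
Not met: 1, 3, 4, 5, 8, 9, 10, 11, 12

1, 3, 4, 5, 8, 9, 10, 11, 12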